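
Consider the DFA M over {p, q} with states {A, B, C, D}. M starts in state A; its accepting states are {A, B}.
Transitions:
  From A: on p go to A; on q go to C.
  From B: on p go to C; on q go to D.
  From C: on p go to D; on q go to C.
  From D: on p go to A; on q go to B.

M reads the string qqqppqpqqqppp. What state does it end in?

A --q--> C
C --q--> C
C --q--> C
C --p--> D
D --p--> A
A --q--> C
C --p--> D
D --q--> B
B --q--> D
D --q--> B
B --p--> C
C --p--> D
D --p--> A

A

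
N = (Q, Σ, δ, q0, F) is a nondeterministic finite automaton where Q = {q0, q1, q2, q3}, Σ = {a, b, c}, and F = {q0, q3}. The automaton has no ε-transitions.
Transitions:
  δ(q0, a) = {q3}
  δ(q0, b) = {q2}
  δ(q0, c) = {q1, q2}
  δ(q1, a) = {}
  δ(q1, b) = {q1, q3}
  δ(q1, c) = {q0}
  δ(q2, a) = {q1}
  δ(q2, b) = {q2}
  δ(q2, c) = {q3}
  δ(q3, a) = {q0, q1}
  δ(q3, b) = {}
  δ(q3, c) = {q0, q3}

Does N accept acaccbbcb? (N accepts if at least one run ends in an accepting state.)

Start: {q0}
read a: {q3}
read c: {q0, q3}
read a: {q0, q1, q3}
read c: {q0, q1, q2, q3}
read c: {q0, q1, q2, q3}
read b: {q1, q2, q3}
read b: {q1, q2, q3}
read c: {q0, q3}
read b: {q2}
Reachable ∩ accepting = {} — empty.

rejected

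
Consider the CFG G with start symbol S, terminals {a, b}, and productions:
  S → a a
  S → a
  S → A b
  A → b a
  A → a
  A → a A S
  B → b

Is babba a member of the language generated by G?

no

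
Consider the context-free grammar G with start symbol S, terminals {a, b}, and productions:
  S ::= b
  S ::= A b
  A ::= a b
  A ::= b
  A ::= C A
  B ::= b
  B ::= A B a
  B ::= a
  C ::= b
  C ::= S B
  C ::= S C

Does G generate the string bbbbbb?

S ⇒ Ab ⇒ CAb ⇒ SCAb ⇒ bCAb ⇒ bSCAb ⇒ bbCAb ⇒ bbSBAb ⇒ bbbBAb ⇒ bbbbAb ⇒ bbbbbb

yes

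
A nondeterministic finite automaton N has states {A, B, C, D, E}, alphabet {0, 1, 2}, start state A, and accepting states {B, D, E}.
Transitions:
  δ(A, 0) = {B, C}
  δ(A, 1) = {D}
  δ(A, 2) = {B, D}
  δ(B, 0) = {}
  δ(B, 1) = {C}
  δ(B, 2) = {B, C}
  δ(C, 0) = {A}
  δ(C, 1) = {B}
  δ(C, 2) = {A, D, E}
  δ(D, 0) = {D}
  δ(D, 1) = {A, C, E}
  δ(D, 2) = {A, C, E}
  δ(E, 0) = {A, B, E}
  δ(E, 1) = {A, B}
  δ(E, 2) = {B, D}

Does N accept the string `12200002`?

accepted

Start: {A}
read 1: {D}
read 2: {A, C, E}
read 2: {A, B, D, E}
read 0: {A, B, C, D, E}
read 0: {A, B, C, D, E}
read 0: {A, B, C, D, E}
read 0: {A, B, C, D, E}
read 2: {A, B, C, D, E}
Reachable ∩ accepting = {B, D, E} — nonempty.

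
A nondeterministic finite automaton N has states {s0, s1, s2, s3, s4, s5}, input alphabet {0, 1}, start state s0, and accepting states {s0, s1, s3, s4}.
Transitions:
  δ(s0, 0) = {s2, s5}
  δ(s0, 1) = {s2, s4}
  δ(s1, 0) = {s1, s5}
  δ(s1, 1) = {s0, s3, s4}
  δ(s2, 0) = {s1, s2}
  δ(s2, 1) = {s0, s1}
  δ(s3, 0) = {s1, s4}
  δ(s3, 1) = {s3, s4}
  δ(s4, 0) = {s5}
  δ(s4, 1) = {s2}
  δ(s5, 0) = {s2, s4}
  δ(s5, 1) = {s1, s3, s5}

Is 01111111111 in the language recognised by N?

Start: {s0}
read 0: {s2, s5}
read 1: {s0, s1, s3, s5}
read 1: {s0, s1, s2, s3, s4, s5}
read 1: {s0, s1, s2, s3, s4, s5}
read 1: {s0, s1, s2, s3, s4, s5}
read 1: {s0, s1, s2, s3, s4, s5}
read 1: {s0, s1, s2, s3, s4, s5}
read 1: {s0, s1, s2, s3, s4, s5}
read 1: {s0, s1, s2, s3, s4, s5}
read 1: {s0, s1, s2, s3, s4, s5}
read 1: {s0, s1, s2, s3, s4, s5}
Reachable ∩ accepting = {s0, s1, s3, s4} — nonempty.

accepted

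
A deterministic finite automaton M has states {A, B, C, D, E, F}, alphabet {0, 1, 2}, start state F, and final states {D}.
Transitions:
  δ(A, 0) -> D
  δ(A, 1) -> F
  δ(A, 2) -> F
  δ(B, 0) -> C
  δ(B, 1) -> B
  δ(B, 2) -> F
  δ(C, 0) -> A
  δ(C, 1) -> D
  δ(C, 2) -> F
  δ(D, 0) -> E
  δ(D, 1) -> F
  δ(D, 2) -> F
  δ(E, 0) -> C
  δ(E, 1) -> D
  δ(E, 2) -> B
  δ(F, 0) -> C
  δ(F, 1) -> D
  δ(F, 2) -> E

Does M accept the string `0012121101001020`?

rejected

F --0--> C
C --0--> A
A --1--> F
F --2--> E
E --1--> D
D --2--> F
F --1--> D
D --1--> F
F --0--> C
C --1--> D
D --0--> E
E --0--> C
C --1--> D
D --0--> E
E --2--> B
B --0--> C
End in state C, which is not an accepting state.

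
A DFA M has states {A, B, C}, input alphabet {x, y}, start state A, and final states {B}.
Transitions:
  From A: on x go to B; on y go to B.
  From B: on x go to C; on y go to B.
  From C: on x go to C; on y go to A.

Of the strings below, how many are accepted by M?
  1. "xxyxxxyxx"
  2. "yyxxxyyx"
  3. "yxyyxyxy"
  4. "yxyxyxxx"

"xxyxxxyxx": rejected
"yyxxxyyx": rejected
"yxyyxyxy": accepted
"yxyxyxxx": rejected

1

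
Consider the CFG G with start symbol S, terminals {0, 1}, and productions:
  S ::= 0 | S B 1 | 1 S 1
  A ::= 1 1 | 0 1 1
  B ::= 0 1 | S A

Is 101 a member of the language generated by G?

yes

S ⇒ 1S1 ⇒ 101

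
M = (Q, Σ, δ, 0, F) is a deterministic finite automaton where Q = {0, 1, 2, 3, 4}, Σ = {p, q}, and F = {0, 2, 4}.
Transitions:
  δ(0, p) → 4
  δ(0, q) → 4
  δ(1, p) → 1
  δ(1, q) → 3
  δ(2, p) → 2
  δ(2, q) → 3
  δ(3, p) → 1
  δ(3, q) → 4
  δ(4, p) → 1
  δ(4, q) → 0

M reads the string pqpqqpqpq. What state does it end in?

0 --p--> 4
4 --q--> 0
0 --p--> 4
4 --q--> 0
0 --q--> 4
4 --p--> 1
1 --q--> 3
3 --p--> 1
1 --q--> 3

3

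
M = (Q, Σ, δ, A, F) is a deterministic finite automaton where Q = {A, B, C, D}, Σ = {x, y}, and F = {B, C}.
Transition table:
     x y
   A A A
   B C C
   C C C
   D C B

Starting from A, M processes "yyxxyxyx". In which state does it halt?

A

A --y--> A
A --y--> A
A --x--> A
A --x--> A
A --y--> A
A --x--> A
A --y--> A
A --x--> A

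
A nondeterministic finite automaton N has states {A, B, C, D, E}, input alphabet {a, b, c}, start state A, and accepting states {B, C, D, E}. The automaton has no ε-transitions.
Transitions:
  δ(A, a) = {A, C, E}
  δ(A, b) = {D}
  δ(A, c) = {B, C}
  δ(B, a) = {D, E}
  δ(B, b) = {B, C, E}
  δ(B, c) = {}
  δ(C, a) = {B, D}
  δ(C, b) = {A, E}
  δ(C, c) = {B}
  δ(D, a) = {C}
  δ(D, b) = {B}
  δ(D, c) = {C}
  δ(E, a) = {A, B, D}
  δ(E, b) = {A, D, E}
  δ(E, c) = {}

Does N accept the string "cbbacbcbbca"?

Start: {A}
read c: {B, C}
read b: {A, B, C, E}
read b: {A, B, C, D, E}
read a: {A, B, C, D, E}
read c: {B, C}
read b: {A, B, C, E}
read c: {B, C}
read b: {A, B, C, E}
read b: {A, B, C, D, E}
read c: {B, C}
read a: {B, D, E}
Reachable ∩ accepting = {B, D, E} — nonempty.

accepted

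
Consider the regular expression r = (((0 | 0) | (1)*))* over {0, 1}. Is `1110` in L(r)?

Split into 4 pieces 1 · 1 · 1 · 0; each matches ((0|0)|(1)*).

yes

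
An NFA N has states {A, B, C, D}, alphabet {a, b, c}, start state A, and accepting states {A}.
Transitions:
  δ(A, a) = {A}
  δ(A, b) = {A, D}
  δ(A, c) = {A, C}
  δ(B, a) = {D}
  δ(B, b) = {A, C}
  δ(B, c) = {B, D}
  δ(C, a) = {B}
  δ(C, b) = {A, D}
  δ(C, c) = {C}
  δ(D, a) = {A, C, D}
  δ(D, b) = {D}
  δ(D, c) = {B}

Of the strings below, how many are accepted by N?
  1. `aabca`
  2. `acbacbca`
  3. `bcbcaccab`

`aabca`: accepted
`acbacbca`: accepted
`bcbcaccab`: accepted

3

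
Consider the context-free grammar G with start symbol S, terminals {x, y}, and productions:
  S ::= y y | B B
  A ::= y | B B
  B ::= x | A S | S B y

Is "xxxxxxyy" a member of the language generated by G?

yes

S ⇒ BB ⇒ xB ⇒ xSBy ⇒ xBBBy ⇒ xxBBy ⇒ xxxBy ⇒ xxxSByy ⇒ xxxBBByy ⇒ xxxxBByy ⇒ xxxxxByy ⇒ xxxxxxyy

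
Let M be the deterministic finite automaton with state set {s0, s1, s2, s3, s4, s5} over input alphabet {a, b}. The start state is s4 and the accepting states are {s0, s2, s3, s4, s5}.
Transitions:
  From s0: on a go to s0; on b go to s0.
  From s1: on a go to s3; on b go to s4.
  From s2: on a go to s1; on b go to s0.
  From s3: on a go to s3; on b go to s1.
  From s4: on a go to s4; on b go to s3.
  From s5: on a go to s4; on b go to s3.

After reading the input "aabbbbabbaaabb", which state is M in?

s4 --a--> s4
s4 --a--> s4
s4 --b--> s3
s3 --b--> s1
s1 --b--> s4
s4 --b--> s3
s3 --a--> s3
s3 --b--> s1
s1 --b--> s4
s4 --a--> s4
s4 --a--> s4
s4 --a--> s4
s4 --b--> s3
s3 --b--> s1

s1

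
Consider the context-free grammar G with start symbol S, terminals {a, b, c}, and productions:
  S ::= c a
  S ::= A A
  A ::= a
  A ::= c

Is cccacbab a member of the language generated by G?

no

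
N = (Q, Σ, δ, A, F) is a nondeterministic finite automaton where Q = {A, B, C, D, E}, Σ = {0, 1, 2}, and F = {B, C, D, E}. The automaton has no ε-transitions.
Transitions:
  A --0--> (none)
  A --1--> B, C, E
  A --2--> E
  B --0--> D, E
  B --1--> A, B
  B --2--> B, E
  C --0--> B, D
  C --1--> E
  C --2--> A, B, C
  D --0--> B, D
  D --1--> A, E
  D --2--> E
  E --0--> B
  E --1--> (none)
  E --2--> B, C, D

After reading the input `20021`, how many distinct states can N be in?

Start: {A}
read 2: {E}
read 0: {B}
read 0: {D, E}
read 2: {B, C, D, E}
read 1: {A, B, E}
Final reachable set {A, B, E} has 3 states.

3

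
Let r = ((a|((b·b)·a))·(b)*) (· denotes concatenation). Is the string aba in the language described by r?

No split of aba into u·v has (a|((b·b)·a)) matching u and (b)* matching v.

no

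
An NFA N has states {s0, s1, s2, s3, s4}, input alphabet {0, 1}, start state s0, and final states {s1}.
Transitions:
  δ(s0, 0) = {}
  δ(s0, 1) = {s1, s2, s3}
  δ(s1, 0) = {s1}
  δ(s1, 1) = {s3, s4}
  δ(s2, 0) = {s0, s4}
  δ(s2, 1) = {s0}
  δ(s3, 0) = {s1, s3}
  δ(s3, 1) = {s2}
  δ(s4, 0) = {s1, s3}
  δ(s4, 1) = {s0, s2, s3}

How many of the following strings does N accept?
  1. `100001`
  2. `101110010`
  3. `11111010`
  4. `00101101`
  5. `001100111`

2

`100001`: rejected
`101110010`: accepted
`11111010`: accepted
`00101101`: rejected
`001100111`: rejected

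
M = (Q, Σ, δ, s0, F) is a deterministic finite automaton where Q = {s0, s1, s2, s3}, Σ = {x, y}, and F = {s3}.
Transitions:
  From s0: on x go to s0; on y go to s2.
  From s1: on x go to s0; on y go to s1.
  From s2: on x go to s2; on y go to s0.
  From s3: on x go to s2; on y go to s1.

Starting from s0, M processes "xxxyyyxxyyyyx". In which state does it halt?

s2

s0 --x--> s0
s0 --x--> s0
s0 --x--> s0
s0 --y--> s2
s2 --y--> s0
s0 --y--> s2
s2 --x--> s2
s2 --x--> s2
s2 --y--> s0
s0 --y--> s2
s2 --y--> s0
s0 --y--> s2
s2 --x--> s2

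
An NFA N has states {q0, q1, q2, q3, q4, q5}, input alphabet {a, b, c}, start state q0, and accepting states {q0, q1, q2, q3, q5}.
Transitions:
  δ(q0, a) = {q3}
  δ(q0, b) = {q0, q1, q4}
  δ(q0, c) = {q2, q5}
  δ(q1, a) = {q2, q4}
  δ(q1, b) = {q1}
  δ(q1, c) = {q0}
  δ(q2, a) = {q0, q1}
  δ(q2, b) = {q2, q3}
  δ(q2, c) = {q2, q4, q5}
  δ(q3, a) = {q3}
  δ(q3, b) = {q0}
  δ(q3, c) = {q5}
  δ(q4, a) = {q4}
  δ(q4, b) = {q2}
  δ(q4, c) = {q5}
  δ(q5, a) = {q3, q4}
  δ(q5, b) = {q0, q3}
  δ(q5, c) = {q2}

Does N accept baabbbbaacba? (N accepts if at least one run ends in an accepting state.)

accepted

Start: {q0}
read b: {q0, q1, q4}
read a: {q2, q3, q4}
read a: {q0, q1, q3, q4}
read b: {q0, q1, q2, q4}
read b: {q0, q1, q2, q3, q4}
read b: {q0, q1, q2, q3, q4}
read b: {q0, q1, q2, q3, q4}
read a: {q0, q1, q2, q3, q4}
read a: {q0, q1, q2, q3, q4}
read c: {q0, q2, q4, q5}
read b: {q0, q1, q2, q3, q4}
read a: {q0, q1, q2, q3, q4}
Reachable ∩ accepting = {q0, q1, q2, q3} — nonempty.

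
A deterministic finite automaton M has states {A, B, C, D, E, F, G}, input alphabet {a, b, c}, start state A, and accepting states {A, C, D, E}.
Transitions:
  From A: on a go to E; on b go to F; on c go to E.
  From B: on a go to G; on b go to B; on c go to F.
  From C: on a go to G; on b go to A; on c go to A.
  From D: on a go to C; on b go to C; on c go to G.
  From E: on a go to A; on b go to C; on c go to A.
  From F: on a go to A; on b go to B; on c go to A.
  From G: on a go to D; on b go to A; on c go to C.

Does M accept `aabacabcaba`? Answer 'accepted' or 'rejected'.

A --a--> E
E --a--> A
A --b--> F
F --a--> A
A --c--> E
E --a--> A
A --b--> F
F --c--> A
A --a--> E
E --b--> C
C --a--> G
End in state G, which is not an accepting state.

rejected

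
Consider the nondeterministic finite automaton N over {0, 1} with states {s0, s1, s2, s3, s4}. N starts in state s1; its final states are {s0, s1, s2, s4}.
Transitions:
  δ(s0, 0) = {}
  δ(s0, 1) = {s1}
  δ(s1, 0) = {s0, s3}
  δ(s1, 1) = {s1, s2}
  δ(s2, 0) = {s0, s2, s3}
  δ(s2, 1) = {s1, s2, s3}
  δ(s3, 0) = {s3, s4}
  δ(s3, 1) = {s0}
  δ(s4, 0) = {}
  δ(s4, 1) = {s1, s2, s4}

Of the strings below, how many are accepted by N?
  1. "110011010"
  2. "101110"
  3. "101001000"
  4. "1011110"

"110011010": accepted
"101110": accepted
"101001000": accepted
"1011110": accepted

4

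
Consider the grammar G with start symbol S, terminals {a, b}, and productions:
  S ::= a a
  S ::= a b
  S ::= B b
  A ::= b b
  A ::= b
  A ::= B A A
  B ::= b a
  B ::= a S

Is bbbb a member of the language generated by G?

no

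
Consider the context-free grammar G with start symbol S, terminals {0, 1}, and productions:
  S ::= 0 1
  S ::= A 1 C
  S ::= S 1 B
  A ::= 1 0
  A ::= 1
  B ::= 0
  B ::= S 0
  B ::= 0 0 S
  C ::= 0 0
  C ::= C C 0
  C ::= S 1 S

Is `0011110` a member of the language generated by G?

no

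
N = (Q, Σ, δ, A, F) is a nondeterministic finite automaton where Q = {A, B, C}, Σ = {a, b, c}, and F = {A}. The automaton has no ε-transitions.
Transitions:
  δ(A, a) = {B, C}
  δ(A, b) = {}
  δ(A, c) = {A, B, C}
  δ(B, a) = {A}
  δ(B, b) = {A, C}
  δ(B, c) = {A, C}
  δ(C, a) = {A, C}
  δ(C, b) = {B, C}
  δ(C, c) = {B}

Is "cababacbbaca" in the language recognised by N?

accepted

Start: {A}
read c: {A, B, C}
read a: {A, B, C}
read b: {A, B, C}
read a: {A, B, C}
read b: {A, B, C}
read a: {A, B, C}
read c: {A, B, C}
read b: {A, B, C}
read b: {A, B, C}
read a: {A, B, C}
read c: {A, B, C}
read a: {A, B, C}
Reachable ∩ accepting = {A} — nonempty.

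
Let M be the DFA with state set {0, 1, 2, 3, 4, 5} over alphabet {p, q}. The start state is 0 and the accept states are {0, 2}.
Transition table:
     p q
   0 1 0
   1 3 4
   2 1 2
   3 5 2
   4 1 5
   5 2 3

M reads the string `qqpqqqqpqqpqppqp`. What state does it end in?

0 --q--> 0
0 --q--> 0
0 --p--> 1
1 --q--> 4
4 --q--> 5
5 --q--> 3
3 --q--> 2
2 --p--> 1
1 --q--> 4
4 --q--> 5
5 --p--> 2
2 --q--> 2
2 --p--> 1
1 --p--> 3
3 --q--> 2
2 --p--> 1

1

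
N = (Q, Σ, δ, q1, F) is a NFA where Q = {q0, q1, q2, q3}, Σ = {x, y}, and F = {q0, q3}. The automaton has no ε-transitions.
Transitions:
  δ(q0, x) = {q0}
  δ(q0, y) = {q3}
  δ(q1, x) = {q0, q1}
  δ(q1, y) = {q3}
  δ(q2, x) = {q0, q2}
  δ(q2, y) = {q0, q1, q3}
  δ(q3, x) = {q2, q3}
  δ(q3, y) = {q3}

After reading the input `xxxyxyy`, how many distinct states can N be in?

1

Start: {q1}
read x: {q0, q1}
read x: {q0, q1}
read x: {q0, q1}
read y: {q3}
read x: {q2, q3}
read y: {q0, q1, q3}
read y: {q3}
Final reachable set {q3} has 1 state.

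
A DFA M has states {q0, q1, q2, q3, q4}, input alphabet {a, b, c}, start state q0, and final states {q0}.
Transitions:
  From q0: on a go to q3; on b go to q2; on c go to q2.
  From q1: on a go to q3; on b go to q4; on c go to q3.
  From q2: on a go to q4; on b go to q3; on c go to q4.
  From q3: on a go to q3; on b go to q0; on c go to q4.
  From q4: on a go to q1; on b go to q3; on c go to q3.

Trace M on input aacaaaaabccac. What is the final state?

q0 --a--> q3
q3 --a--> q3
q3 --c--> q4
q4 --a--> q1
q1 --a--> q3
q3 --a--> q3
q3 --a--> q3
q3 --a--> q3
q3 --b--> q0
q0 --c--> q2
q2 --c--> q4
q4 --a--> q1
q1 --c--> q3

q3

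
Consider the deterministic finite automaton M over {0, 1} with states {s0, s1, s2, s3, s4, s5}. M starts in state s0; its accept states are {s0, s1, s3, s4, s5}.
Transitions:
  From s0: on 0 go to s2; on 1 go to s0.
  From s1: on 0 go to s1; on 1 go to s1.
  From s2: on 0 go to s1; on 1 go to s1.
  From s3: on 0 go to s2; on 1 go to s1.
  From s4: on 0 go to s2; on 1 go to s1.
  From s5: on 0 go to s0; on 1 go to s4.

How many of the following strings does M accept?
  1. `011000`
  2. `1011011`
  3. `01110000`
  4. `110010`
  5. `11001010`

`011000`: accepted
`1011011`: accepted
`01110000`: accepted
`110010`: accepted
`11001010`: accepted

5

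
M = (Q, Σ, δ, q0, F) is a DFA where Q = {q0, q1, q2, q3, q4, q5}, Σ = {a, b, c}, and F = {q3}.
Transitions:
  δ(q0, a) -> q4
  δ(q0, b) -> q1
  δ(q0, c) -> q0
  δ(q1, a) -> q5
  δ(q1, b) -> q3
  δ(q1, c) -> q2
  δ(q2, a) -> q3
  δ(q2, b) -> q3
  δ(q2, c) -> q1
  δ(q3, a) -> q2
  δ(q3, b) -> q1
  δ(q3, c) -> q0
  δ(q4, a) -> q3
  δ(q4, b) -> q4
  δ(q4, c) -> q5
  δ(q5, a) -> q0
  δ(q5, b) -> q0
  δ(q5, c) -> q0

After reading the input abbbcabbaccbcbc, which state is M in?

q0 --a--> q4
q4 --b--> q4
q4 --b--> q4
q4 --b--> q4
q4 --c--> q5
q5 --a--> q0
q0 --b--> q1
q1 --b--> q3
q3 --a--> q2
q2 --c--> q1
q1 --c--> q2
q2 --b--> q3
q3 --c--> q0
q0 --b--> q1
q1 --c--> q2

q2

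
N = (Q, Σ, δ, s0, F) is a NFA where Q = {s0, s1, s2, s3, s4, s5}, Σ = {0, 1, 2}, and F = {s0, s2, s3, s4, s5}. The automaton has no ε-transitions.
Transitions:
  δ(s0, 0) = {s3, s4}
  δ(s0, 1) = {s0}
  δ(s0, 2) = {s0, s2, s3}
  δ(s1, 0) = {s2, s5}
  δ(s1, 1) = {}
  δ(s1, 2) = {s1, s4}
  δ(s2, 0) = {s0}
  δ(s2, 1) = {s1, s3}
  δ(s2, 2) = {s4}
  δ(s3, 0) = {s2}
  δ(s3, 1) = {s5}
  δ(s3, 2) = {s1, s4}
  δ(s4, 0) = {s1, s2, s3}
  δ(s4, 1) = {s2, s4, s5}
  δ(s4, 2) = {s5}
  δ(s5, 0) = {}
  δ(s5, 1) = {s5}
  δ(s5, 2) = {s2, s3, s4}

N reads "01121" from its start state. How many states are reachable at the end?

Start: {s0}
read 0: {s3, s4}
read 1: {s2, s4, s5}
read 1: {s1, s2, s3, s4, s5}
read 2: {s1, s2, s3, s4, s5}
read 1: {s1, s2, s3, s4, s5}
Final reachable set {s1, s2, s3, s4, s5} has 5 states.

5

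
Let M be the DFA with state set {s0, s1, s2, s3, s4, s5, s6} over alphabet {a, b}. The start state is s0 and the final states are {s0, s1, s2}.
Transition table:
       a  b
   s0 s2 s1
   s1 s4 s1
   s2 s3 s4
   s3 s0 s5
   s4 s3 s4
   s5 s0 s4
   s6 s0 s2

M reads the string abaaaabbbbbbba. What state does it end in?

s0 --a--> s2
s2 --b--> s4
s4 --a--> s3
s3 --a--> s0
s0 --a--> s2
s2 --a--> s3
s3 --b--> s5
s5 --b--> s4
s4 --b--> s4
s4 --b--> s4
s4 --b--> s4
s4 --b--> s4
s4 --b--> s4
s4 --a--> s3

s3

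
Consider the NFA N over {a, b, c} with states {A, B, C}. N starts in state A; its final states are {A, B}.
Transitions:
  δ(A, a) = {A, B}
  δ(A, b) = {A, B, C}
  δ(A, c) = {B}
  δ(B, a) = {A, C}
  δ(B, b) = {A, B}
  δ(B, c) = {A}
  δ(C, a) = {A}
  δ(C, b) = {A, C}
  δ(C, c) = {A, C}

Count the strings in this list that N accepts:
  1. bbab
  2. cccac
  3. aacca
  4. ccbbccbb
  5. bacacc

5

bbab: accepted
cccac: accepted
aacca: accepted
ccbbccbb: accepted
bacacc: accepted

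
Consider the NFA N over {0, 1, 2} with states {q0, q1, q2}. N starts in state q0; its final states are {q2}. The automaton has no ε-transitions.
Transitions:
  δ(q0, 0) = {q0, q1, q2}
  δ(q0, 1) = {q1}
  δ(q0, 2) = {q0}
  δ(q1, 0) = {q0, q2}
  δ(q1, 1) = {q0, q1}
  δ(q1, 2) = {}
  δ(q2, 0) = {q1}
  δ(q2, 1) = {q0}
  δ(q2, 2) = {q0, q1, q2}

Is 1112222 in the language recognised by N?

Start: {q0}
read 1: {q1}
read 1: {q0, q1}
read 1: {q0, q1}
read 2: {q0}
read 2: {q0}
read 2: {q0}
read 2: {q0}
Reachable ∩ accepting = {} — empty.

rejected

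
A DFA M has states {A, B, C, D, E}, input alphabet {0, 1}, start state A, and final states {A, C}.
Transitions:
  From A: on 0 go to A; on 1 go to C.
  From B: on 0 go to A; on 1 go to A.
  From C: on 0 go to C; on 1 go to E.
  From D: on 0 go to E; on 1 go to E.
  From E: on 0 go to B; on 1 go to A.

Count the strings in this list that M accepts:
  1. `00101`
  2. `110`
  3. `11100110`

`00101`: rejected
`110`: rejected
`11100110`: rejected

0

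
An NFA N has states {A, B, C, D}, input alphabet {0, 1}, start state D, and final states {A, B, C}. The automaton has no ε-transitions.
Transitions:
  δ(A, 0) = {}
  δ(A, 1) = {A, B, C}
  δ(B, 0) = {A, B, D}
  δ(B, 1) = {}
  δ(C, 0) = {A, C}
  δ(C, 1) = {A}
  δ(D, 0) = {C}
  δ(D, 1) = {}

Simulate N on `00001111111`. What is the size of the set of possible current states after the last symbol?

3

Start: {D}
read 0: {C}
read 0: {A, C}
read 0: {A, C}
read 0: {A, C}
read 1: {A, B, C}
read 1: {A, B, C}
read 1: {A, B, C}
read 1: {A, B, C}
read 1: {A, B, C}
read 1: {A, B, C}
read 1: {A, B, C}
Final reachable set {A, B, C} has 3 states.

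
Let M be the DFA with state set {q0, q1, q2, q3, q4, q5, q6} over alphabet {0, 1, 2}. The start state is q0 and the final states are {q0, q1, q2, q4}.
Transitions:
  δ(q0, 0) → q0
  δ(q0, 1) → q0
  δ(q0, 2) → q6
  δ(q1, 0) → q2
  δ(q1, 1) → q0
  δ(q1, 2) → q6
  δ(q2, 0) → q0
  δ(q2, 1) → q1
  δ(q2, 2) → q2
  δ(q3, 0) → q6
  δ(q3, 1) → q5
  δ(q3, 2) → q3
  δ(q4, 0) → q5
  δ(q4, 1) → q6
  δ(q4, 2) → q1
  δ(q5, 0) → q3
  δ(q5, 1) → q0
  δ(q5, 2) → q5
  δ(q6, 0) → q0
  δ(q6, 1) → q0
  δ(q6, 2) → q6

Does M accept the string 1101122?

rejected

q0 --1--> q0
q0 --1--> q0
q0 --0--> q0
q0 --1--> q0
q0 --1--> q0
q0 --2--> q6
q6 --2--> q6
End in state q6, which is not an accepting state.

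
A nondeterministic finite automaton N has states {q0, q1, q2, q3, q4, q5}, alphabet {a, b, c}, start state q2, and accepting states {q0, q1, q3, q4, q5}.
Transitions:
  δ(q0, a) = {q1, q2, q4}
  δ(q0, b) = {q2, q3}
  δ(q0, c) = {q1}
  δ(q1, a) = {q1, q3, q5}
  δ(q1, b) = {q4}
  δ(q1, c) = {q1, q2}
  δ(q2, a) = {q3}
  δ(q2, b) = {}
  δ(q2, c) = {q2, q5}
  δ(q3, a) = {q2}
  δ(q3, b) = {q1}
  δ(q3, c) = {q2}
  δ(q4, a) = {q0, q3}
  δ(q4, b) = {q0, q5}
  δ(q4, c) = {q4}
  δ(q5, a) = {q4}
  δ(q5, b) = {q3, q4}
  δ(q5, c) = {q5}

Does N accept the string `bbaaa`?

rejected

Start: {q2}
read b: {}
The reachable set is empty and stays empty for the remaining 4 symbols.
Reachable ∩ accepting = {} — empty.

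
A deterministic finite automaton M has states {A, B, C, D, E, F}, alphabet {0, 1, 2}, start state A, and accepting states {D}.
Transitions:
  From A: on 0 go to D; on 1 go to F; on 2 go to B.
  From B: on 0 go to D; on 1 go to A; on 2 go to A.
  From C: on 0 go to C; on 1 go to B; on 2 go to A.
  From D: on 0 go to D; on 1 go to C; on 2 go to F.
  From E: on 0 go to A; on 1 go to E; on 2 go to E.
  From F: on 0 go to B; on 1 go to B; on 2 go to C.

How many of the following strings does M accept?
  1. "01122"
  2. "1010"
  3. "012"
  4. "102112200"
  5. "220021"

"01122": rejected
"1010": accepted
"012": rejected
"102112200": accepted
"220021": rejected

2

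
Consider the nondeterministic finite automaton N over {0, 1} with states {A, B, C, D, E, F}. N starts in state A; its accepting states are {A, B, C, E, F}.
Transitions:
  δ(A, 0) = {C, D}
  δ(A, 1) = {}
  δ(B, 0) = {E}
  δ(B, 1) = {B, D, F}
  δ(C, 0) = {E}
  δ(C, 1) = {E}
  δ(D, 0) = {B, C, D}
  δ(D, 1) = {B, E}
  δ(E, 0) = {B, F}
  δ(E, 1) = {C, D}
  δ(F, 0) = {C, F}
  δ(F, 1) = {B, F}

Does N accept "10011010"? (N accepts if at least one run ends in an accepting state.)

rejected

Start: {A}
read 1: {}
The reachable set is empty and stays empty for the remaining 7 symbols.
Reachable ∩ accepting = {} — empty.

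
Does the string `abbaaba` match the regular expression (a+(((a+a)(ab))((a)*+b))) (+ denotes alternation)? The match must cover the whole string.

no

Neither a nor (((a+a)(ab))((a)*+b)) matches abbaaba.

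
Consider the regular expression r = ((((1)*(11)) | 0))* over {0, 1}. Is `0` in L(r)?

Split into 1 piece 0; each matches (((1)*(11))|0).

yes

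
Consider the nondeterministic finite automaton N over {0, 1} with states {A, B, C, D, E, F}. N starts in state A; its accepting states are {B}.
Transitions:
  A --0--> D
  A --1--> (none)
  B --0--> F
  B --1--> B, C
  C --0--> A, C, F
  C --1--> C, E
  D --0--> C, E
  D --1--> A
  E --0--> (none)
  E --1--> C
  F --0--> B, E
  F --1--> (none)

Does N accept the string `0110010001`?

rejected

Start: {A}
read 0: {D}
read 1: {A}
read 1: {}
The reachable set is empty and stays empty for the remaining 7 symbols.
Reachable ∩ accepting = {} — empty.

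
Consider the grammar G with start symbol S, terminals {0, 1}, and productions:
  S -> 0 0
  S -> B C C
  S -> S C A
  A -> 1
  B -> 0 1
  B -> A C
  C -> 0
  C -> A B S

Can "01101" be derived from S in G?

no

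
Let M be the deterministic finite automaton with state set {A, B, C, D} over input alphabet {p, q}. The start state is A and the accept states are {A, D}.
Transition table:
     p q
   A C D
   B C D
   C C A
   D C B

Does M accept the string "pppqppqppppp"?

A --p--> C
C --p--> C
C --p--> C
C --q--> A
A --p--> C
C --p--> C
C --q--> A
A --p--> C
C --p--> C
C --p--> C
C --p--> C
C --p--> C
End in state C, which is not an accepting state.

rejected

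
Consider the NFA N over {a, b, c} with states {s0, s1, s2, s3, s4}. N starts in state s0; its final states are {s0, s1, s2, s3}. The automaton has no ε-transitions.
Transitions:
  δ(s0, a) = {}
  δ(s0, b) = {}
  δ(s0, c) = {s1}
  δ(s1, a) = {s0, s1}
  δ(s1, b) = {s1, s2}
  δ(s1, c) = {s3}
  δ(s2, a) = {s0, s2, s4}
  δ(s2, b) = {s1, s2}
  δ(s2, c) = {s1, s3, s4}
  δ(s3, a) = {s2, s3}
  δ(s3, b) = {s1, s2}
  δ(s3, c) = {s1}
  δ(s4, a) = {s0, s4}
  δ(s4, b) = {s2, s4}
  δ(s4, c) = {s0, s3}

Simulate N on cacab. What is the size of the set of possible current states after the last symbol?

2

Start: {s0}
read c: {s1}
read a: {s0, s1}
read c: {s1, s3}
read a: {s0, s1, s2, s3}
read b: {s1, s2}
Final reachable set {s1, s2} has 2 states.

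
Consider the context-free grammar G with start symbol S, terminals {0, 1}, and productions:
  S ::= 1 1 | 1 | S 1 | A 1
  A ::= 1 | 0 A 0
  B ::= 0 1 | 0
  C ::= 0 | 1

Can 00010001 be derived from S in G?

yes

S ⇒ A1 ⇒ 0A01 ⇒ 00A001 ⇒ 000A0001 ⇒ 00010001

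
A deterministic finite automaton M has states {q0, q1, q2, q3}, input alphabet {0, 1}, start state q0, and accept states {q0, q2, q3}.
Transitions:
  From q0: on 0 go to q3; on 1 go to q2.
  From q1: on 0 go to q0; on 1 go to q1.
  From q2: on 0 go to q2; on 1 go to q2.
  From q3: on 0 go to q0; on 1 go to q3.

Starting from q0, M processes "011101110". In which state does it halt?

q2

q0 --0--> q3
q3 --1--> q3
q3 --1--> q3
q3 --1--> q3
q3 --0--> q0
q0 --1--> q2
q2 --1--> q2
q2 --1--> q2
q2 --0--> q2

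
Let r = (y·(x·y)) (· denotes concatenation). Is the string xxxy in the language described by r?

No split of xxxy into u·v has y matching u and (x·y) matching v.

no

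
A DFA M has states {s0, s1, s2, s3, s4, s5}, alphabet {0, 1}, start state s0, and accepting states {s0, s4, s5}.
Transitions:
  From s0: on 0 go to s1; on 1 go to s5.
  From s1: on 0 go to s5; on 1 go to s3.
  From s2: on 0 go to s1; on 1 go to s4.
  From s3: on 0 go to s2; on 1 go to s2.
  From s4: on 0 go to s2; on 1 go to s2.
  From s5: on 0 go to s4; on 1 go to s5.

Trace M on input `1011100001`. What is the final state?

s0 --1--> s5
s5 --0--> s4
s4 --1--> s2
s2 --1--> s4
s4 --1--> s2
s2 --0--> s1
s1 --0--> s5
s5 --0--> s4
s4 --0--> s2
s2 --1--> s4

s4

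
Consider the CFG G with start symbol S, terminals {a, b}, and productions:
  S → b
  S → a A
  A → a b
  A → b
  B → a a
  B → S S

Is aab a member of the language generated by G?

yes

S ⇒ aA ⇒ aab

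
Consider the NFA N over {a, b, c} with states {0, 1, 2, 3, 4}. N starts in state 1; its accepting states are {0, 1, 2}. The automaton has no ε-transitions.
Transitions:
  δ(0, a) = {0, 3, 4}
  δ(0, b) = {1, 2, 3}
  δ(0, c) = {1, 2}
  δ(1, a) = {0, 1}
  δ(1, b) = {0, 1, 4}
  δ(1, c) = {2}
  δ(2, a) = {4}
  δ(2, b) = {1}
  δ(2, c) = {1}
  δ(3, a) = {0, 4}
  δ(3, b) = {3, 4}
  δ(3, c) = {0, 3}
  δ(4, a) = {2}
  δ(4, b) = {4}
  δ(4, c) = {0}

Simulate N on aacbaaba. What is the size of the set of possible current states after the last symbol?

Start: {1}
read a: {0, 1}
read a: {0, 1, 3, 4}
read c: {0, 1, 2, 3}
read b: {0, 1, 2, 3, 4}
read a: {0, 1, 2, 3, 4}
read a: {0, 1, 2, 3, 4}
read b: {0, 1, 2, 3, 4}
read a: {0, 1, 2, 3, 4}
Final reachable set {0, 1, 2, 3, 4} has 5 states.

5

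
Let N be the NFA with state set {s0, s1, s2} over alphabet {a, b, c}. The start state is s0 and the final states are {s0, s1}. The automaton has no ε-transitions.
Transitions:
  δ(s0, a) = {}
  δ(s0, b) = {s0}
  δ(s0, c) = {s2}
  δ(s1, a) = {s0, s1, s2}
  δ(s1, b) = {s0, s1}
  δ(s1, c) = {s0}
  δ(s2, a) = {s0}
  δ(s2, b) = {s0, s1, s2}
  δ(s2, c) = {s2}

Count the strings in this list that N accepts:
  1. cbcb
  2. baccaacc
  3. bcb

2

cbcb: accepted
baccaacc: rejected
bcb: accepted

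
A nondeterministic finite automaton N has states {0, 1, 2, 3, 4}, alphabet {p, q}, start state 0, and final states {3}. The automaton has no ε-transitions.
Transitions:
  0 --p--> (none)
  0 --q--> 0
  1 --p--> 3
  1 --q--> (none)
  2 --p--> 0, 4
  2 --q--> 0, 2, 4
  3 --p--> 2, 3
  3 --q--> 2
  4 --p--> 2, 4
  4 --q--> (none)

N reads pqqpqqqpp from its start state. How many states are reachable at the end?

0

Start: {0}
read p: {}
The reachable set is empty and stays empty for the remaining 8 symbols.
Final reachable set {} has 0 states.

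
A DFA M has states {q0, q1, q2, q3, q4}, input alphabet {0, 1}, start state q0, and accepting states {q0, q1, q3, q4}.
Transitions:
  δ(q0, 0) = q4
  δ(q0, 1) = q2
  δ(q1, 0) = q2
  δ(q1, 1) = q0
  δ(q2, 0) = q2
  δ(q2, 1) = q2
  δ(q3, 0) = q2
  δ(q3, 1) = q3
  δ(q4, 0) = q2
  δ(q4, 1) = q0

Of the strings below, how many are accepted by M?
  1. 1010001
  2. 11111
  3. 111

1010001: rejected
11111: rejected
111: rejected

0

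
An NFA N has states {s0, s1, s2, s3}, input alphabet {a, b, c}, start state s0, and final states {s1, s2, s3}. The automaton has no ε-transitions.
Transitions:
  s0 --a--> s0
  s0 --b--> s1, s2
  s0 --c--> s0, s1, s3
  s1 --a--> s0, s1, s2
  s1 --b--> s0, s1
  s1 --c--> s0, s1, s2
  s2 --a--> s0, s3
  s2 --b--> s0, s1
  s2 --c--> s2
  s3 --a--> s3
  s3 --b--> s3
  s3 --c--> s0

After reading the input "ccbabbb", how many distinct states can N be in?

4

Start: {s0}
read c: {s0, s1, s3}
read c: {s0, s1, s2, s3}
read b: {s0, s1, s2, s3}
read a: {s0, s1, s2, s3}
read b: {s0, s1, s2, s3}
read b: {s0, s1, s2, s3}
read b: {s0, s1, s2, s3}
Final reachable set {s0, s1, s2, s3} has 4 states.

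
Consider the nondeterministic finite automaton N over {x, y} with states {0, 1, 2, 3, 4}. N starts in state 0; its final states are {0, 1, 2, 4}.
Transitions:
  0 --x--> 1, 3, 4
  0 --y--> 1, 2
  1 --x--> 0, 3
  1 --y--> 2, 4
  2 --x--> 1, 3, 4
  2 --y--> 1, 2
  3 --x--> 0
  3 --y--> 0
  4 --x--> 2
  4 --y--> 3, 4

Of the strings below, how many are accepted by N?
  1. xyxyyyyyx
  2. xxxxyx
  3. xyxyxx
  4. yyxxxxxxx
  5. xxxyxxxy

5

xyxyyyyyx: accepted
xxxxyx: accepted
xyxyxx: accepted
yyxxxxxxx: accepted
xxxyxxxy: accepted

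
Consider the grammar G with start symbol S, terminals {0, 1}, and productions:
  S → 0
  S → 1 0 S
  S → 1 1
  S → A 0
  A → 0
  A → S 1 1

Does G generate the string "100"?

S ⇒ 10S ⇒ 100

yes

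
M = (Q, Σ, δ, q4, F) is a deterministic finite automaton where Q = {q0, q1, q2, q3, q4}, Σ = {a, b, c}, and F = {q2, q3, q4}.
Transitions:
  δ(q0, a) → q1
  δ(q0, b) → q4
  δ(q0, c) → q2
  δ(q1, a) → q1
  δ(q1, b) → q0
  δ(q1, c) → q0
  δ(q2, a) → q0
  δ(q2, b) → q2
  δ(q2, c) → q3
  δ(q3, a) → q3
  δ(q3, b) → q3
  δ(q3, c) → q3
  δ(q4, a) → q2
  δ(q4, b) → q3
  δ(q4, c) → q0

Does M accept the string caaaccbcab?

accepted

q4 --c--> q0
q0 --a--> q1
q1 --a--> q1
q1 --a--> q1
q1 --c--> q0
q0 --c--> q2
q2 --b--> q2
q2 --c--> q3
q3 --a--> q3
q3 --b--> q3
End in state q3, which is an accepting state.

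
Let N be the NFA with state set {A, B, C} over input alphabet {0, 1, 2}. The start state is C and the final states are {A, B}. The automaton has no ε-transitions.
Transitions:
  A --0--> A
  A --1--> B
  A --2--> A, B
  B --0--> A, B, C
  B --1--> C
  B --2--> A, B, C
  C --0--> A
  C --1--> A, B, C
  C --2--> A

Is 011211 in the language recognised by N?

rejected

Start: {C}
read 0: {A}
read 1: {B}
read 1: {C}
read 2: {A}
read 1: {B}
read 1: {C}
Reachable ∩ accepting = {} — empty.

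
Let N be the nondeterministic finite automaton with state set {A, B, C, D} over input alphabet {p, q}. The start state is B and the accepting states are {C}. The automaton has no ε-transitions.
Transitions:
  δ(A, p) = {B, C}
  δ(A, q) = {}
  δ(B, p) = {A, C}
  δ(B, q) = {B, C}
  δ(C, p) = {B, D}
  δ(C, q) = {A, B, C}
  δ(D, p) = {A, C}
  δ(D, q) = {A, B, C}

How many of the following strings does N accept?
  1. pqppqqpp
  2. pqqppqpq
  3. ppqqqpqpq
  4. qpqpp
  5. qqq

pqppqqpp: accepted
pqqppqpq: accepted
ppqqqpqpq: accepted
qpqpp: accepted
qqq: accepted

5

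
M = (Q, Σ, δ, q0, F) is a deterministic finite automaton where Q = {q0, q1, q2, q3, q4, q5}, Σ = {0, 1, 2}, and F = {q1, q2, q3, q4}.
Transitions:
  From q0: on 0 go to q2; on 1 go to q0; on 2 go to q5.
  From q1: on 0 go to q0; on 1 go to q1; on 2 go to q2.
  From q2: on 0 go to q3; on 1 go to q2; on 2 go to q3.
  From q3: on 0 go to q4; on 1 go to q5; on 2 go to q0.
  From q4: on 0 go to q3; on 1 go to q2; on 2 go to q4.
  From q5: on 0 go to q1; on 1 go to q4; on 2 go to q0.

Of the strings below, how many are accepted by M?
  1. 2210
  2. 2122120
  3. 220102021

2

2210: accepted
2122120: accepted
220102021: rejected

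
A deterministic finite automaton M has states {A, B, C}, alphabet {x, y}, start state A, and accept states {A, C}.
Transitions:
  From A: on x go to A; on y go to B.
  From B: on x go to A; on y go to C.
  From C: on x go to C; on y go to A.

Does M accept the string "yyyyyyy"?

rejected

A --y--> B
B --y--> C
C --y--> A
A --y--> B
B --y--> C
C --y--> A
A --y--> B
End in state B, which is not an accepting state.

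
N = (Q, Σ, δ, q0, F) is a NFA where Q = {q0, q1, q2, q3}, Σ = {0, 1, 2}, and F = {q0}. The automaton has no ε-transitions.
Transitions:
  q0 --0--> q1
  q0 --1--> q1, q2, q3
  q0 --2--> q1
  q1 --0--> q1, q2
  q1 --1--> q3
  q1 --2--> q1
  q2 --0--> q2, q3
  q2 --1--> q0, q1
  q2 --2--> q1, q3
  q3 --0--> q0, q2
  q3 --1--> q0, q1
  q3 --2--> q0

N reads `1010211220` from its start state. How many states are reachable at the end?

Start: {q0}
read 1: {q1, q2, q3}
read 0: {q0, q1, q2, q3}
read 1: {q0, q1, q2, q3}
read 0: {q0, q1, q2, q3}
read 2: {q0, q1, q3}
read 1: {q0, q1, q2, q3}
read 1: {q0, q1, q2, q3}
read 2: {q0, q1, q3}
read 2: {q0, q1}
read 0: {q1, q2}
Final reachable set {q1, q2} has 2 states.

2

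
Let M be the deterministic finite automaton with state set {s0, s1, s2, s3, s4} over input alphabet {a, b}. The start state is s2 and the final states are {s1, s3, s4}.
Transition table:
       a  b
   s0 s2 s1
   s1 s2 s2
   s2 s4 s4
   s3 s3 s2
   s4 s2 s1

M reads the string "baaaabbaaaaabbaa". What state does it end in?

s2

s2 --b--> s4
s4 --a--> s2
s2 --a--> s4
s4 --a--> s2
s2 --a--> s4
s4 --b--> s1
s1 --b--> s2
s2 --a--> s4
s4 --a--> s2
s2 --a--> s4
s4 --a--> s2
s2 --a--> s4
s4 --b--> s1
s1 --b--> s2
s2 --a--> s4
s4 --a--> s2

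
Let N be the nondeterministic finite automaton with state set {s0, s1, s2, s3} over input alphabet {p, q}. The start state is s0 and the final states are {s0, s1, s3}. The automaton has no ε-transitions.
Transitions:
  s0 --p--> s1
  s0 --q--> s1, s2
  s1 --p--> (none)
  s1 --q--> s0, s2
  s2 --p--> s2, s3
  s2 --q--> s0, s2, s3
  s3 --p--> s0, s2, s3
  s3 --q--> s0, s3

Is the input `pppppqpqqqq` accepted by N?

Start: {s0}
read p: {s1}
read p: {}
The reachable set is empty and stays empty for the remaining 9 symbols.
Reachable ∩ accepting = {} — empty.

rejected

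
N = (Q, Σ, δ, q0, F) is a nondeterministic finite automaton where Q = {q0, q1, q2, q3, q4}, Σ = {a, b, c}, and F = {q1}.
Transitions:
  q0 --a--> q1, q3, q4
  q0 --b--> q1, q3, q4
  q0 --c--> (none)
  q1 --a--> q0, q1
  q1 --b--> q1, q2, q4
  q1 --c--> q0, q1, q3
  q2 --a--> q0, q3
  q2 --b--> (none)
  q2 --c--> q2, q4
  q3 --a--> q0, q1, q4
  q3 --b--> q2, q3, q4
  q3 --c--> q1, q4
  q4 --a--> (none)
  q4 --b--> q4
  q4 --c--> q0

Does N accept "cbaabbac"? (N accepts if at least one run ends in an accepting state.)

rejected

Start: {q0}
read c: {}
The reachable set is empty and stays empty for the remaining 7 symbols.
Reachable ∩ accepting = {} — empty.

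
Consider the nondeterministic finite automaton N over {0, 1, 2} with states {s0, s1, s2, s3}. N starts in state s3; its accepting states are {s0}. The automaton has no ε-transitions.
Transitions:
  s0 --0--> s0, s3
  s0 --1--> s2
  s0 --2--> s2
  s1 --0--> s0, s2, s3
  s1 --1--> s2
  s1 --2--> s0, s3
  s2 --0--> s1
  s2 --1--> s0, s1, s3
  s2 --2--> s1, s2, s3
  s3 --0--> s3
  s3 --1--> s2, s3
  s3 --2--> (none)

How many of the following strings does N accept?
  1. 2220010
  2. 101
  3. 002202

0

2220010: rejected
101: rejected
002202: rejected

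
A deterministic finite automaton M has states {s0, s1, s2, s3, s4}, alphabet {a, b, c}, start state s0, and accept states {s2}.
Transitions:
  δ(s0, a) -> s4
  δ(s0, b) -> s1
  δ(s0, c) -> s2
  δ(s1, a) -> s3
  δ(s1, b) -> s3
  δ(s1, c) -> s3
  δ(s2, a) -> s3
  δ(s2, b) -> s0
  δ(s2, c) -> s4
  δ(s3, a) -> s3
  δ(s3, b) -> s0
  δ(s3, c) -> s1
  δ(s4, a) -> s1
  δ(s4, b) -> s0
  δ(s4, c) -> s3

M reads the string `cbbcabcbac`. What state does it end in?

s3

s0 --c--> s2
s2 --b--> s0
s0 --b--> s1
s1 --c--> s3
s3 --a--> s3
s3 --b--> s0
s0 --c--> s2
s2 --b--> s0
s0 --a--> s4
s4 --c--> s3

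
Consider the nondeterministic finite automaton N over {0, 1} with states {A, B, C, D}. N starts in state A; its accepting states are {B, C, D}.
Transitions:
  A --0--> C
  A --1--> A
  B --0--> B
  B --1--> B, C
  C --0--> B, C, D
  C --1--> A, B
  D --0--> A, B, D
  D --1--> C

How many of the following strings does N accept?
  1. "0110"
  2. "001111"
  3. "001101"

"0110": accepted
"001111": accepted
"001101": accepted

3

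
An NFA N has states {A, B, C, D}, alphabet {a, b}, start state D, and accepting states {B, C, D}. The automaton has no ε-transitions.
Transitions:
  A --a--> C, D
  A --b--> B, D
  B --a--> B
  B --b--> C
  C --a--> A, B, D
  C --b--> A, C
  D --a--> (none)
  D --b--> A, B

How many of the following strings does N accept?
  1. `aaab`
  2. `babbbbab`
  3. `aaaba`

`aaab`: rejected
`babbbbab`: accepted
`aaaba`: rejected

1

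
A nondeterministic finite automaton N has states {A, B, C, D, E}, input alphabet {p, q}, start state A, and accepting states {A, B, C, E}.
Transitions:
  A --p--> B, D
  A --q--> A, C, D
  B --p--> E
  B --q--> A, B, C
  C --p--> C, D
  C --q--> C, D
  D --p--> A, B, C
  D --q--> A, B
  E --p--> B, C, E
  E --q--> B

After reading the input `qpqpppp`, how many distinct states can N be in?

5

Start: {A}
read q: {A, C, D}
read p: {A, B, C, D}
read q: {A, B, C, D}
read p: {A, B, C, D, E}
read p: {A, B, C, D, E}
read p: {A, B, C, D, E}
read p: {A, B, C, D, E}
Final reachable set {A, B, C, D, E} has 5 states.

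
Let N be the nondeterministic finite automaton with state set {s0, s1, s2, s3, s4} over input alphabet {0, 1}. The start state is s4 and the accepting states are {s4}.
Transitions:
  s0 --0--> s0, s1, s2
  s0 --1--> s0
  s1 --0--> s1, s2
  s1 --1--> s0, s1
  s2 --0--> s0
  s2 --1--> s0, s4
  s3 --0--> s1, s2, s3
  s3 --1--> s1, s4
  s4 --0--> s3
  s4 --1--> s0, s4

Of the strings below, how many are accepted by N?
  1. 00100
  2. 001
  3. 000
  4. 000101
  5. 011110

2

00100: rejected
001: accepted
000: rejected
000101: accepted
011110: rejected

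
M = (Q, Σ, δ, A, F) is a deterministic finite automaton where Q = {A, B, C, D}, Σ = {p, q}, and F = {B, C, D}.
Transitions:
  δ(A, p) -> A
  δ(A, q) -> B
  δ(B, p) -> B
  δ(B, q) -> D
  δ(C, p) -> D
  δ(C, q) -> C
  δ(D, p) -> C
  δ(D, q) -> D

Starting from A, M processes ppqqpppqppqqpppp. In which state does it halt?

A --p--> A
A --p--> A
A --q--> B
B --q--> D
D --p--> C
C --p--> D
D --p--> C
C --q--> C
C --p--> D
D --p--> C
C --q--> C
C --q--> C
C --p--> D
D --p--> C
C --p--> D
D --p--> C

C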